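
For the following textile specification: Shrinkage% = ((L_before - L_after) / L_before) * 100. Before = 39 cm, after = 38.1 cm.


Formula: Shrinkage% = ((L_before - L_after) / L_before) * 100
Step 1: Shrinkage = 39 - 38.1 = 0.9 cm
Step 2: Shrinkage% = (0.9 / 39) * 100
Step 3: Shrinkage% = 0.023077 * 100 = 2.3077% ≈ 2.3%

2.3%


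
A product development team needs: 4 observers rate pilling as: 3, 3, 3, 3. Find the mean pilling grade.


Formula: Mean = sum / count
Sum = 3 + 3 + 3 + 3 = 12
Mean = 12 / 4 = 3.0

3.0


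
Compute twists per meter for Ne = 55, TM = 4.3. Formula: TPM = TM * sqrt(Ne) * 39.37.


Formula: TPM = TM * sqrt(Ne) * 39.37
Step 1: sqrt(Ne) = sqrt(55) = 7.4162
Step 2: TM * sqrt(Ne) = 4.3 * 7.4162 = 31.8897
Step 3: TPM = 31.8897 * 39.37 = 1255 twists/m

1255 twists/m


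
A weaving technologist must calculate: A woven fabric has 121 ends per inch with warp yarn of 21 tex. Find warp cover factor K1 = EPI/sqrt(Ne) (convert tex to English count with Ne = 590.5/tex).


Formula: K1 = EPI / sqrt(Ne), with Ne = 590.5 / tex_warp
Step 1: Ne = 590.5 / 21 = 28.119
Step 2: sqrt(Ne) = sqrt(28.119) = 5.3027
Step 3: K1 = 121 / 5.3027 = 22.8

22.8


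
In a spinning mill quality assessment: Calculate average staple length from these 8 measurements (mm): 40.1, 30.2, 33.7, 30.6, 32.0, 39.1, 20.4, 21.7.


Formula: Mean = sum of lengths / count
Sum = 40.1 + 30.2 + 33.7 + 30.6 + 32.0 + 39.1 + 20.4 + 21.7
Sum = 247.8 mm
Mean = 247.8 / 8 = 30.98 mm

30.98 mm


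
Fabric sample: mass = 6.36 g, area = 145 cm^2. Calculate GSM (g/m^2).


Formula: GSM = mass_g / area_m2
Step 1: Convert area: 145 cm^2 = 145 / 10000 = 0.0145 m^2
Step 2: GSM = 6.36 g / 0.0145 m^2 = 438.6 g/m^2

438.6 g/m^2


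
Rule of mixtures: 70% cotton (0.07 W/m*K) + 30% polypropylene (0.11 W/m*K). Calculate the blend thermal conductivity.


Formula: Blend property = (fraction_A * property_A) + (fraction_B * property_B)
Step 1: Contribution A = 70/100 * 0.07 W/m*K = 0.049 W/m*K
Step 2: Contribution B = 30/100 * 0.11 W/m*K = 0.033 W/m*K
Step 3: Blend thermal conductivity = 0.049 + 0.033 = 0.082 W/m*K

0.082 W/m*K


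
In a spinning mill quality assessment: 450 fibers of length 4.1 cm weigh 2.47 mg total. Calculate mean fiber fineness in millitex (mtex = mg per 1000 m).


Formula: fineness (mtex) = mass (mg) / total length (km) = (mass_mg / total_length_m) * 1000
Step 1: Convert fiber length: 4.1 cm = 0.041 m
Step 2: Total fiber length = 450 * 0.041 = 18.45 m
Step 3: Linear density = 2.47 mg / 18.45 m = 0.1339 mg/m
Step 4: fineness = 0.1339 * 1000 = 133.9 mtex

133.9 mtex


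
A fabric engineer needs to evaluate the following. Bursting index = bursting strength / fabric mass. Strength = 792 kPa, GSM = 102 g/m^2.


Formula: Bursting Index = Bursting Strength / Fabric GSM
BI = 792 kPa / 102 g/m^2
BI = 7.765 kPa/(g/m^2)

7.765 kPa/(g/m^2)


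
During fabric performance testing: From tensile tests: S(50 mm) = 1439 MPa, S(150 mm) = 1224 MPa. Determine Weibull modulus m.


Formula: m = ln(L1/L2) / ln(S2/S1)
Step 1: ln(L1/L2) = ln(50/150) = -1.09861
Step 2: S2/S1 = 1224/1439 = 0.85059
Step 3: ln(S2/S1) = ln(0.85059) = -0.16183
Step 4: m = -1.09861 / -0.16183 = 6.79

6.79 (Weibull m)


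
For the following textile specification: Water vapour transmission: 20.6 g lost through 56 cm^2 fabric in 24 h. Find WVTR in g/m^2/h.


Formula: WVTR = mass_loss / (area * time)
Step 1: Convert area: 56 cm^2 = 0.0056 m^2
Step 2: WVTR = 20.6 g / (0.0056 m^2 * 24 h)
Step 3: WVTR = 20.6 / 0.1344 = 153.3 g/m^2/h

153.3 g/m^2/h


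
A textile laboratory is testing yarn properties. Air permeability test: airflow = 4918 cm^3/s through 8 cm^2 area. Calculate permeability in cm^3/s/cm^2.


Formula: Air Permeability = Airflow / Test Area
AP = 4918 cm^3/s / 8 cm^2
AP = 614.8 cm^3/s/cm^2

614.8 cm^3/s/cm^2


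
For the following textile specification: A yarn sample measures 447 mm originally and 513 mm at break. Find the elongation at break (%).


Formula: Elongation (%) = ((L_break - L0) / L0) * 100
Step 1: Extension = 513 - 447 = 66 mm
Step 2: Elongation = (66 / 447) * 100
Step 3: Elongation = 0.147651 * 100 = 14.7651% ≈ 14.8%

14.8%


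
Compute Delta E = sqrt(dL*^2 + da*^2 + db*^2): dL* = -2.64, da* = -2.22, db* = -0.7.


Formula: Delta E = sqrt(dL*^2 + da*^2 + db*^2)
Step 1: dL*^2 = (-2.64)^2 = 6.9696
Step 2: da*^2 = (-2.22)^2 = 4.9284
Step 3: db*^2 = (-0.7)^2 = 0.49
Step 4: Sum = 6.9696 + 4.9284 + 0.49 = 12.388
Step 5: Delta E = sqrt(12.388) = 3.52

3.52 Delta E


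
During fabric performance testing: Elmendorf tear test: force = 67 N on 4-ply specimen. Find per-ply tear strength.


Formula: Per-ply strength = Total force / Number of plies
Per-ply = 67 N / 4
Per-ply = 16.75 N

16.75 N


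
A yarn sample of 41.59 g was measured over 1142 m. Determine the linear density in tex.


Formula: Tex = (mass_g / length_m) * 1000
Substituting: Tex = (41.59 / 1142) * 1000
Intermediate: 41.59 / 1142 = 0.03641856 g/m
Tex = 0.03641856 * 1000 = 36.42 tex

36.42 tex


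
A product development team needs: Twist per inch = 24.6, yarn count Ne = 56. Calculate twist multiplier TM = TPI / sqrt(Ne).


Formula: TM = TPI / sqrt(Ne)
Step 1: sqrt(Ne) = sqrt(56) = 7.4833
Step 2: TM = 24.6 / 7.4833 = 3.29

3.29 TM


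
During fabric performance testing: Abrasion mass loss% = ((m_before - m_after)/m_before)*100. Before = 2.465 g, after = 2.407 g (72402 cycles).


Formula: Mass loss% = ((m_before - m_after) / m_before) * 100
Step 1: Mass loss = 2.465 - 2.407 = 0.058 g
Step 2: Ratio = 0.058 / 2.465 = 0.0235294
Step 3: Mass loss% = 0.0235294 * 100 = 2.35294% ≈ 2.35%

2.35%


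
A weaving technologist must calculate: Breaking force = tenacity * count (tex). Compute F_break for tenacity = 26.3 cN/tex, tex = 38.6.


Formula: Breaking force = Tenacity * Linear density
F = 26.3 cN/tex * 38.6 tex
F = 1015.18 cN

1015.18 cN


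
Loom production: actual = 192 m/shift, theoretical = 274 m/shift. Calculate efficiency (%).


Formula: Efficiency% = (Actual output / Theoretical output) * 100
Efficiency% = (192 / 274) * 100
Efficiency% = 0.70073 * 100 = 70.073% ≈ 70.1%

70.1%


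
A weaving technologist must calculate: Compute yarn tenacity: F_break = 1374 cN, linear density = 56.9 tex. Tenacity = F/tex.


Formula: Tenacity = Breaking force / Linear density
Tenacity = 1374 cN / 56.9 tex
Tenacity = 24.15 cN/tex

24.15 cN/tex


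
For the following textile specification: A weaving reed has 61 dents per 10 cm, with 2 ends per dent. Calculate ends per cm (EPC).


Formula: EPC = (dents per 10 cm * ends per dent) / 10
Step 1: Total ends per 10 cm = 61 * 2 = 122
Step 2: EPC = 122 / 10 = 12.2 ends/cm

12.2 ends/cm


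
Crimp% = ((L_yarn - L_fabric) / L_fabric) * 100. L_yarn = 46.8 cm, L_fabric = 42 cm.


Formula: Crimp% = ((L_yarn - L_fabric) / L_fabric) * 100
Step 1: Extension = 46.8 - 42 = 4.8 cm
Step 2: Crimp% = (4.8 / 42) * 100
Step 3: Crimp% = 0.114286 * 100 = 11.4286% ≈ 11.4%

11.4%


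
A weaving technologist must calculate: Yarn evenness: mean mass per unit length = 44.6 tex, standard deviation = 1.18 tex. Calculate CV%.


Formula: CV% = (standard deviation / mean) * 100
Step 1: Ratio = 1.18 / 44.6 = 0.026457
Step 2: CV% = 0.026457 * 100 = 2.6457% ≈ 2.6%

2.6%


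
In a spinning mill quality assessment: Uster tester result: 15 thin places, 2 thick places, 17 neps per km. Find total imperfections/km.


Formula: Total = thin places + thick places + neps
Total = 15 + 2 + 17
Total = 34 imperfections/km

34 imperfections/km


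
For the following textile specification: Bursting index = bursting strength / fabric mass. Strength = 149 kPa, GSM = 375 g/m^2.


Formula: Bursting Index = Bursting Strength / Fabric GSM
BI = 149 kPa / 375 g/m^2
BI = 0.397 kPa/(g/m^2)

0.397 kPa/(g/m^2)


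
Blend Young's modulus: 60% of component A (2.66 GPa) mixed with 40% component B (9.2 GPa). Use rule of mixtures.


Formula: Blend property = (fraction_A * property_A) + (fraction_B * property_B)
Step 1: Contribution A = 60/100 * 2.66 GPa = 1.596 GPa
Step 2: Contribution B = 40/100 * 9.2 GPa = 3.68 GPa
Step 3: Blend Young's modulus = 1.596 + 3.68 = 5.276 GPa

5.276 GPa


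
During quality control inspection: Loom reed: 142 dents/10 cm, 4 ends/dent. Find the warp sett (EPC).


Formula: EPC = (dents per 10 cm * ends per dent) / 10
Step 1: Total ends per 10 cm = 142 * 4 = 568
Step 2: EPC = 568 / 10 = 56.8 ends/cm

56.8 ends/cm


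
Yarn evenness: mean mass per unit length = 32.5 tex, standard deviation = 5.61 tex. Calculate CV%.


Formula: CV% = (standard deviation / mean) * 100
Step 1: Ratio = 5.61 / 32.5 = 0.172615
Step 2: CV% = 0.172615 * 100 = 17.2615% ≈ 17.3%

17.3%


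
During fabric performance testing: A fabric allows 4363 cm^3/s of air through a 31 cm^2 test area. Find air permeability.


Formula: Air Permeability = Airflow / Test Area
AP = 4363 cm^3/s / 31 cm^2
AP = 140.7 cm^3/s/cm^2

140.7 cm^3/s/cm^2


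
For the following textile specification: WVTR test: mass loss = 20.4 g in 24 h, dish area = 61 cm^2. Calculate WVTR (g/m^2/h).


Formula: WVTR = mass_loss / (area * time)
Step 1: Convert area: 61 cm^2 = 0.0061 m^2
Step 2: WVTR = 20.4 g / (0.0061 m^2 * 24 h)
Step 3: WVTR = 20.4 / 0.1464 = 139.3 g/m^2/h

139.3 g/m^2/h


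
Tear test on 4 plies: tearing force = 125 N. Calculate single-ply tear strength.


Formula: Per-ply strength = Total force / Number of plies
Per-ply = 125 N / 4
Per-ply = 31.25 N

31.25 N


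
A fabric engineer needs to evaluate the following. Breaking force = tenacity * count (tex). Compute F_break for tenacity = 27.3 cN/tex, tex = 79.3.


Formula: Breaking force = Tenacity * Linear density
F = 27.3 cN/tex * 79.3 tex
F = 2164.89 cN

2164.89 cN


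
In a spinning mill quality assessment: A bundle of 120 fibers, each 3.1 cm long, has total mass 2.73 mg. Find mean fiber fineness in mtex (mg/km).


Formula: fineness (mtex) = mass (mg) / total length (km) = (mass_mg / total_length_m) * 1000
Step 1: Convert fiber length: 3.1 cm = 0.031 m
Step 2: Total fiber length = 120 * 0.031 = 3.72 m
Step 3: Linear density = 2.73 mg / 3.72 m = 0.7339 mg/m
Step 4: fineness = 0.7339 * 1000 = 733.9 mtex

733.9 mtex


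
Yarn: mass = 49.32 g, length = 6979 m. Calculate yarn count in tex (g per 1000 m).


Formula: Tex = (mass_g / length_m) * 1000
Substituting: Tex = (49.32 / 6979) * 1000
Intermediate: 49.32 / 6979 = 0.00706692 g/m
Tex = 0.00706692 * 1000 = 7.07 tex

7.07 tex


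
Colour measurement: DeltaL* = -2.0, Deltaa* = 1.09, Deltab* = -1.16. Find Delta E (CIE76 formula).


Formula: Delta E = sqrt(dL*^2 + da*^2 + db*^2)
Step 1: dL*^2 = (-2.0)^2 = 4.0
Step 2: da*^2 = 1.09^2 = 1.1881
Step 3: db*^2 = (-1.16)^2 = 1.3456
Step 4: Sum = 4.0 + 1.1881 + 1.3456 = 6.5337
Step 5: Delta E = sqrt(6.5337) = 2.56

2.56 Delta E


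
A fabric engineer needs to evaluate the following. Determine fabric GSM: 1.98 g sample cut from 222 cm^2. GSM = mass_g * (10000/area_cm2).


Formula: GSM = mass_g / area_m2
Step 1: Convert area: 222 cm^2 = 222 / 10000 = 0.0222 m^2
Step 2: GSM = 1.98 g / 0.0222 m^2 = 89.2 g/m^2

89.2 g/m^2


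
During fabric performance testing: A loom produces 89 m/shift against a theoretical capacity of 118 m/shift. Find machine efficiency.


Formula: Efficiency% = (Actual output / Theoretical output) * 100
Efficiency% = (89 / 118) * 100
Efficiency% = 0.754237 * 100 = 75.4237% ≈ 75.4%

75.4%


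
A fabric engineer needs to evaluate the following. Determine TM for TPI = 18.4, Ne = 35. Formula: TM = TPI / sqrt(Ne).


Formula: TM = TPI / sqrt(Ne)
Step 1: sqrt(Ne) = sqrt(35) = 5.9161
Step 2: TM = 18.4 / 5.9161 = 3.11

3.11 TM


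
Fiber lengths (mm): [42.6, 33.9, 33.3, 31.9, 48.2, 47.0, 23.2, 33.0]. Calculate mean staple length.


Formula: Mean = sum of lengths / count
Sum = 42.6 + 33.9 + 33.3 + 31.9 + 48.2 + 47.0 + 23.2 + 33.0
Sum = 293.1 mm
Mean = 293.1 / 8 = 36.64 mm

36.64 mm


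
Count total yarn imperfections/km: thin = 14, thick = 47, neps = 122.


Formula: Total = thin places + thick places + neps
Total = 14 + 47 + 122
Total = 183 imperfections/km

183 imperfections/km


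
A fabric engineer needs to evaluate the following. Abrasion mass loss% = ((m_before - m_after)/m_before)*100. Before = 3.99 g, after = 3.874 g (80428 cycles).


Formula: Mass loss% = ((m_before - m_after) / m_before) * 100
Step 1: Mass loss = 3.99 - 3.874 = 0.116 g
Step 2: Ratio = 0.116 / 3.99 = 0.0290727
Step 3: Mass loss% = 0.0290727 * 100 = 2.90727% ≈ 2.91%

2.91%


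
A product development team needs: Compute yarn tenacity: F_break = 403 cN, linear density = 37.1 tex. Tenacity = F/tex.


Formula: Tenacity = Breaking force / Linear density
Tenacity = 403 cN / 37.1 tex
Tenacity = 10.86 cN/tex

10.86 cN/tex


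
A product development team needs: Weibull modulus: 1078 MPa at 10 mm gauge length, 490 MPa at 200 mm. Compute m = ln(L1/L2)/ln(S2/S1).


Formula: m = ln(L1/L2) / ln(S2/S1)
Step 1: ln(L1/L2) = ln(10/200) = -2.99573
Step 2: S2/S1 = 490/1078 = 0.45455
Step 3: ln(S2/S1) = ln(0.45455) = -0.78845
Step 4: m = -2.99573 / -0.78845 = 3.80

3.80 (Weibull m)


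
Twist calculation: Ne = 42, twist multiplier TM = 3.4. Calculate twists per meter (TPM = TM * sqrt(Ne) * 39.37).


Formula: TPM = TM * sqrt(Ne) * 39.37
Step 1: sqrt(Ne) = sqrt(42) = 6.4807
Step 2: TM * sqrt(Ne) = 3.4 * 6.4807 = 22.0344
Step 3: TPM = 22.0344 * 39.37 = 867 twists/m

867 twists/m


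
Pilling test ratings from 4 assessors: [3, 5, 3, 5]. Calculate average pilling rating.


Formula: Mean = sum / count
Sum = 3 + 5 + 3 + 5 = 16
Mean = 16 / 4 = 4.0

4.0


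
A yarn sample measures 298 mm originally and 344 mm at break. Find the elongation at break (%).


Formula: Elongation (%) = ((L_break - L0) / L0) * 100
Step 1: Extension = 344 - 298 = 46 mm
Step 2: Elongation = (46 / 298) * 100
Step 3: Elongation = 0.154362 * 100 = 15.4362% ≈ 15.4%

15.4%


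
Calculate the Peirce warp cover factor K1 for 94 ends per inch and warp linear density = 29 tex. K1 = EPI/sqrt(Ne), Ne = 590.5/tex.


Formula: K1 = EPI / sqrt(Ne), with Ne = 590.5 / tex_warp
Step 1: Ne = 590.5 / 29 = 20.362
Step 2: sqrt(Ne) = sqrt(20.362) = 4.5124
Step 3: K1 = 94 / 4.5124 = 20.8

20.8


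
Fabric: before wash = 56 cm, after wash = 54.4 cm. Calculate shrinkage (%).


Formula: Shrinkage% = ((L_before - L_after) / L_before) * 100
Step 1: Shrinkage = 56 - 54.4 = 1.6 cm
Step 2: Shrinkage% = (1.6 / 56) * 100
Step 3: Shrinkage% = 0.028571 * 100 = 2.8571% ≈ 2.9%

2.9%


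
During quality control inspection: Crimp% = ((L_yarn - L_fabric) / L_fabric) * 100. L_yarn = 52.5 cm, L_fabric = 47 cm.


Formula: Crimp% = ((L_yarn - L_fabric) / L_fabric) * 100
Step 1: Extension = 52.5 - 47 = 5.5 cm
Step 2: Crimp% = (5.5 / 47) * 100
Step 3: Crimp% = 0.117021 * 100 = 11.7021% ≈ 11.7%

11.7%


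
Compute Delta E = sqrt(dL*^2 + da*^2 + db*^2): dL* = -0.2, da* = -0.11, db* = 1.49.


Formula: Delta E = sqrt(dL*^2 + da*^2 + db*^2)
Step 1: dL*^2 = (-0.2)^2 = 0.04
Step 2: da*^2 = (-0.11)^2 = 0.0121
Step 3: db*^2 = 1.49^2 = 2.2201
Step 4: Sum = 0.04 + 0.0121 + 2.2201 = 2.2722
Step 5: Delta E = sqrt(2.2722) = 1.51

1.51 Delta E


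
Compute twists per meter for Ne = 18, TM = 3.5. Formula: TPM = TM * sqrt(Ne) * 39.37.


Formula: TPM = TM * sqrt(Ne) * 39.37
Step 1: sqrt(Ne) = sqrt(18) = 4.2426
Step 2: TM * sqrt(Ne) = 3.5 * 4.2426 = 14.8491
Step 3: TPM = 14.8491 * 39.37 = 585 twists/m

585 twists/m


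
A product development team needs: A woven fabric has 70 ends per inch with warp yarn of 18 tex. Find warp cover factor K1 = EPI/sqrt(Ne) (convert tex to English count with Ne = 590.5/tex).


Formula: K1 = EPI / sqrt(Ne), with Ne = 590.5 / tex_warp
Step 1: Ne = 590.5 / 18 = 32.806
Step 2: sqrt(Ne) = sqrt(32.806) = 5.7277
Step 3: K1 = 70 / 5.7277 = 12.2

12.2


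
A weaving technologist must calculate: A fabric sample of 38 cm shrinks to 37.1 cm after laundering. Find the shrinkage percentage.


Formula: Shrinkage% = ((L_before - L_after) / L_before) * 100
Step 1: Shrinkage = 38 - 37.1 = 0.9 cm
Step 2: Shrinkage% = (0.9 / 38) * 100
Step 3: Shrinkage% = 0.023684 * 100 = 2.3684% ≈ 2.4%

2.4%


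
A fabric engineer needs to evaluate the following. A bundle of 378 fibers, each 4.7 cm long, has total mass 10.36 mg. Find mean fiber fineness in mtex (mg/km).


Formula: fineness (mtex) = mass (mg) / total length (km) = (mass_mg / total_length_m) * 1000
Step 1: Convert fiber length: 4.7 cm = 0.047 m
Step 2: Total fiber length = 378 * 0.047 = 17.766 m
Step 3: Linear density = 10.36 mg / 17.766 m = 0.5831 mg/m
Step 4: fineness = 0.5831 * 1000 = 583.1 mtex

583.1 mtex


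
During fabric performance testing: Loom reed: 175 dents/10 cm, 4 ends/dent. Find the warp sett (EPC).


Formula: EPC = (dents per 10 cm * ends per dent) / 10
Step 1: Total ends per 10 cm = 175 * 4 = 700
Step 2: EPC = 700 / 10 = 70.0 ends/cm

70.0 ends/cm


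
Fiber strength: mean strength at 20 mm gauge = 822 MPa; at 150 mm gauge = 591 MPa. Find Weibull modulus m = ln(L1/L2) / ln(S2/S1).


Formula: m = ln(L1/L2) / ln(S2/S1)
Step 1: ln(L1/L2) = ln(20/150) = -2.01490
Step 2: S2/S1 = 591/822 = 0.71898
Step 3: ln(S2/S1) = ln(0.71898) = -0.32992
Step 4: m = -2.01490 / -0.32992 = 6.11

6.11 (Weibull m)


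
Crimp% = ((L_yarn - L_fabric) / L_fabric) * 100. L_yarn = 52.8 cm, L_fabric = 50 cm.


Formula: Crimp% = ((L_yarn - L_fabric) / L_fabric) * 100
Step 1: Extension = 52.8 - 50 = 2.8 cm
Step 2: Crimp% = (2.8 / 50) * 100
Step 3: Crimp% = 0.056 * 100 = 5.6%

5.6%


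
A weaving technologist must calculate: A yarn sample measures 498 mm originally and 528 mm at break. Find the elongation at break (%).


Formula: Elongation (%) = ((L_break - L0) / L0) * 100
Step 1: Extension = 528 - 498 = 30 mm
Step 2: Elongation = (30 / 498) * 100
Step 3: Elongation = 0.060241 * 100 = 6.0241% ≈ 6.0%

6.0%


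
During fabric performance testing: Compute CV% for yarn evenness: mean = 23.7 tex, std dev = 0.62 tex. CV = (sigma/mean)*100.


Formula: CV% = (standard deviation / mean) * 100
Step 1: Ratio = 0.62 / 23.7 = 0.02616
Step 2: CV% = 0.02616 * 100 = 2.616% ≈ 2.6%

2.6%


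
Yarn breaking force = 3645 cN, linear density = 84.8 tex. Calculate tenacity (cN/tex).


Formula: Tenacity = Breaking force / Linear density
Tenacity = 3645 cN / 84.8 tex
Tenacity = 42.98 cN/tex

42.98 cN/tex


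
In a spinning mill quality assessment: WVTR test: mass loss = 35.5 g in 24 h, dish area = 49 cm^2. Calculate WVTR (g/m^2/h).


Formula: WVTR = mass_loss / (area * time)
Step 1: Convert area: 49 cm^2 = 0.0049 m^2
Step 2: WVTR = 35.5 g / (0.0049 m^2 * 24 h)
Step 3: WVTR = 35.5 / 0.1176 = 301.9 g/m^2/h

301.9 g/m^2/h


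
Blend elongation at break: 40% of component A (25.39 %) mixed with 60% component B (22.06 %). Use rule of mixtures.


Formula: Blend property = (fraction_A * property_A) + (fraction_B * property_B)
Step 1: Contribution A = 40/100 * 25.39 % = 10.156 %
Step 2: Contribution B = 60/100 * 22.06 % = 13.236 %
Step 3: Blend elongation at break = 10.156 + 13.236 = 23.392 %

23.392 %


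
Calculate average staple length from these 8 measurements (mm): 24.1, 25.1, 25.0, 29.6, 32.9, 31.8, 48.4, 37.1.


Formula: Mean = sum of lengths / count
Sum = 24.1 + 25.1 + 25.0 + 29.6 + 32.9 + 31.8 + 48.4 + 37.1
Sum = 254.0 mm
Mean = 254.0 / 8 = 31.75 mm

31.75 mm


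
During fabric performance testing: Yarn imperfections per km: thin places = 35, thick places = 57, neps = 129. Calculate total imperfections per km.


Formula: Total = thin places + thick places + neps
Total = 35 + 57 + 129
Total = 221 imperfections/km

221 imperfections/km


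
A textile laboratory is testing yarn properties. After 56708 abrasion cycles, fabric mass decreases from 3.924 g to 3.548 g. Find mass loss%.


Formula: Mass loss% = ((m_before - m_after) / m_before) * 100
Step 1: Mass loss = 3.924 - 3.548 = 0.376 g
Step 2: Ratio = 0.376 / 3.924 = 0.0958206
Step 3: Mass loss% = 0.0958206 * 100 = 9.58206% ≈ 9.58%

9.58%


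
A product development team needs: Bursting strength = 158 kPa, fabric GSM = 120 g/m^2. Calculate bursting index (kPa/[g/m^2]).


Formula: Bursting Index = Bursting Strength / Fabric GSM
BI = 158 kPa / 120 g/m^2
BI = 1.317 kPa/(g/m^2)

1.317 kPa/(g/m^2)


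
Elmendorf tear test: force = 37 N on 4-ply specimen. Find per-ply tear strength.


Formula: Per-ply strength = Total force / Number of plies
Per-ply = 37 N / 4
Per-ply = 9.25 N

9.25 N


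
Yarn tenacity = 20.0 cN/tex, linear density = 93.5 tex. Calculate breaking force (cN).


Formula: Breaking force = Tenacity * Linear density
F = 20.0 cN/tex * 93.5 tex
F = 1870.00 cN

1870.00 cN


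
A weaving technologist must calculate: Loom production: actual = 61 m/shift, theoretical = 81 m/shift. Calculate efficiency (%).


Formula: Efficiency% = (Actual output / Theoretical output) * 100
Efficiency% = (61 / 81) * 100
Efficiency% = 0.753086 * 100 = 75.3086% ≈ 75.3%

75.3%


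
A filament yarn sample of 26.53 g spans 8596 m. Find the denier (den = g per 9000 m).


Formula: den = (mass_g / length_m) * 9000
Substituting: den = (26.53 / 8596) * 9000
Intermediate: 26.53 / 8596 = 0.00308632 g/m
den = 0.00308632 * 9000 = 27.8 denier

27.8 denier


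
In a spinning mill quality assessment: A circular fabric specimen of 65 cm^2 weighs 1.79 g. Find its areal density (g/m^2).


Formula: GSM = mass_g / area_m2
Step 1: Convert area: 65 cm^2 = 65 / 10000 = 0.0065 m^2
Step 2: GSM = 1.79 g / 0.0065 m^2 = 275.4 g/m^2

275.4 g/m^2


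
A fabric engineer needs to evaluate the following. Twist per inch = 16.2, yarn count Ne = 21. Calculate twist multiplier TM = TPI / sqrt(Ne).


Formula: TM = TPI / sqrt(Ne)
Step 1: sqrt(Ne) = sqrt(21) = 4.5826
Step 2: TM = 16.2 / 4.5826 = 3.54

3.54 TM


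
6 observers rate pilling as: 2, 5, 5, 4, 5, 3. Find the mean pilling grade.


Formula: Mean = sum / count
Sum = 2 + 5 + 5 + 4 + 5 + 3 = 24
Mean = 24 / 6 = 4.0

4.0


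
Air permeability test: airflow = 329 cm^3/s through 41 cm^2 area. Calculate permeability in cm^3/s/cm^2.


Formula: Air Permeability = Airflow / Test Area
AP = 329 cm^3/s / 41 cm^2
AP = 8.0 cm^3/s/cm^2

8.0 cm^3/s/cm^2


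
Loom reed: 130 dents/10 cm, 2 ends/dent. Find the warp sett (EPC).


Formula: EPC = (dents per 10 cm * ends per dent) / 10
Step 1: Total ends per 10 cm = 130 * 2 = 260
Step 2: EPC = 260 / 10 = 26.0 ends/cm

26.0 ends/cm


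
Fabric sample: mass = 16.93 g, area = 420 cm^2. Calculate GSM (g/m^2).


Formula: GSM = mass_g / area_m2
Step 1: Convert area: 420 cm^2 = 420 / 10000 = 0.042 m^2
Step 2: GSM = 16.93 g / 0.042 m^2 = 403.1 g/m^2

403.1 g/m^2


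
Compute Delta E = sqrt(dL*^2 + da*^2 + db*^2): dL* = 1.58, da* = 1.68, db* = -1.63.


Formula: Delta E = sqrt(dL*^2 + da*^2 + db*^2)
Step 1: dL*^2 = 1.58^2 = 2.4964
Step 2: da*^2 = 1.68^2 = 2.8224
Step 3: db*^2 = (-1.63)^2 = 2.6569
Step 4: Sum = 2.4964 + 2.8224 + 2.6569 = 7.9757
Step 5: Delta E = sqrt(7.9757) = 2.82

2.82 Delta E


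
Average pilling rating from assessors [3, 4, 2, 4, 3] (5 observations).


Formula: Mean = sum / count
Sum = 3 + 4 + 2 + 4 + 3 = 16
Mean = 16 / 5 = 3.2

3.2


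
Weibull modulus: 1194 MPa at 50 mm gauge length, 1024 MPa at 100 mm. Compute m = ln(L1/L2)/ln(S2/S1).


Formula: m = ln(L1/L2) / ln(S2/S1)
Step 1: ln(L1/L2) = ln(50/100) = -0.69315
Step 2: S2/S1 = 1024/1194 = 0.85762
Step 3: ln(S2/S1) = ln(0.85762) = -0.15359
Step 4: m = -0.69315 / -0.15359 = 4.51

4.51 (Weibull m)


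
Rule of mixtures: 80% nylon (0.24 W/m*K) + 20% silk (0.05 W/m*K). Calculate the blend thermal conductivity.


Formula: Blend property = (fraction_A * property_A) + (fraction_B * property_B)
Step 1: Contribution A = 80/100 * 0.24 W/m*K = 0.192 W/m*K
Step 2: Contribution B = 20/100 * 0.05 W/m*K = 0.01 W/m*K
Step 3: Blend thermal conductivity = 0.192 + 0.01 = 0.202 W/m*K

0.202 W/m*K


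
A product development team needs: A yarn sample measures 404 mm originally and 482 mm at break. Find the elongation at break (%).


Formula: Elongation (%) = ((L_break - L0) / L0) * 100
Step 1: Extension = 482 - 404 = 78 mm
Step 2: Elongation = (78 / 404) * 100
Step 3: Elongation = 0.193069 * 100 = 19.3069% ≈ 19.3%

19.3%


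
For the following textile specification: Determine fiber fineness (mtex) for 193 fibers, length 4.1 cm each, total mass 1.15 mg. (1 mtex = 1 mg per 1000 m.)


Formula: fineness (mtex) = mass (mg) / total length (km) = (mass_mg / total_length_m) * 1000
Step 1: Convert fiber length: 4.1 cm = 0.041 m
Step 2: Total fiber length = 193 * 0.041 = 7.913 m
Step 3: Linear density = 1.15 mg / 7.913 m = 0.1453 mg/m
Step 4: fineness = 0.1453 * 1000 = 145.3 mtex

145.3 mtex


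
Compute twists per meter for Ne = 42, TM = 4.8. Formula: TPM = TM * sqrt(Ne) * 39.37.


Formula: TPM = TM * sqrt(Ne) * 39.37
Step 1: sqrt(Ne) = sqrt(42) = 6.4807
Step 2: TM * sqrt(Ne) = 4.8 * 6.4807 = 31.1074
Step 3: TPM = 31.1074 * 39.37 = 1225 twists/m

1225 twists/m


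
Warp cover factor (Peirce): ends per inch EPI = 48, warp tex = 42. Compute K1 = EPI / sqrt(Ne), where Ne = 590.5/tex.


Formula: K1 = EPI / sqrt(Ne), with Ne = 590.5 / tex_warp
Step 1: Ne = 590.5 / 42 = 14.06
Step 2: sqrt(Ne) = sqrt(14.06) = 3.7497
Step 3: K1 = 48 / 3.7497 = 12.8

12.8


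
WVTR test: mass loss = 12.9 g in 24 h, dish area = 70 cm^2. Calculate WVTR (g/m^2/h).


Formula: WVTR = mass_loss / (area * time)
Step 1: Convert area: 70 cm^2 = 0.007 m^2
Step 2: WVTR = 12.9 g / (0.007 m^2 * 24 h)
Step 3: WVTR = 12.9 / 0.168 = 76.8 g/m^2/h

76.8 g/m^2/h


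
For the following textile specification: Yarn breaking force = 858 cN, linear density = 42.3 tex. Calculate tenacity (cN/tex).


Formula: Tenacity = Breaking force / Linear density
Tenacity = 858 cN / 42.3 tex
Tenacity = 20.28 cN/tex

20.28 cN/tex


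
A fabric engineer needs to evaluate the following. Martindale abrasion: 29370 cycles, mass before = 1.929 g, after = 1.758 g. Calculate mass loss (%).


Formula: Mass loss% = ((m_before - m_after) / m_before) * 100
Step 1: Mass loss = 1.929 - 1.758 = 0.171 g
Step 2: Ratio = 0.171 / 1.929 = 0.088647
Step 3: Mass loss% = 0.088647 * 100 = 8.8647% ≈ 8.86%

8.86%


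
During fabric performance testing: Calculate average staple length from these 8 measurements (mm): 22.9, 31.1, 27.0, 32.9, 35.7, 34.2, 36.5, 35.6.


Formula: Mean = sum of lengths / count
Sum = 22.9 + 31.1 + 27.0 + 32.9 + 35.7 + 34.2 + 36.5 + 35.6
Sum = 255.9 mm
Mean = 255.9 / 8 = 31.99 mm

31.99 mm


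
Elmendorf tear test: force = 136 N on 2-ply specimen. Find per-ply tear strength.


Formula: Per-ply strength = Total force / Number of plies
Per-ply = 136 N / 2
Per-ply = 68 N

68 N


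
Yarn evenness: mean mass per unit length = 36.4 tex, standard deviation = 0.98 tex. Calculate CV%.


Formula: CV% = (standard deviation / mean) * 100
Step 1: Ratio = 0.98 / 36.4 = 0.026923
Step 2: CV% = 0.026923 * 100 = 2.6923% ≈ 2.7%

2.7%


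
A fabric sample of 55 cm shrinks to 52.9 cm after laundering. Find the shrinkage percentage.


Formula: Shrinkage% = ((L_before - L_after) / L_before) * 100
Step 1: Shrinkage = 55 - 52.9 = 2.1 cm
Step 2: Shrinkage% = (2.1 / 55) * 100
Step 3: Shrinkage% = 0.038182 * 100 = 3.8182% ≈ 3.8%

3.8%


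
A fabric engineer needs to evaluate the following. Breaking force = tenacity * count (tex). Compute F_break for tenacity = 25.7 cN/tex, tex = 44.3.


Formula: Breaking force = Tenacity * Linear density
F = 25.7 cN/tex * 44.3 tex
F = 1138.51 cN

1138.51 cN


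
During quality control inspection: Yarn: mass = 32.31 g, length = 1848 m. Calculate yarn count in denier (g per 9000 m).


Formula: den = (mass_g / length_m) * 9000
Substituting: den = (32.31 / 1848) * 9000
Intermediate: 32.31 / 1848 = 0.01748377 g/m
den = 0.01748377 * 9000 = 157.4 denier

157.4 denier


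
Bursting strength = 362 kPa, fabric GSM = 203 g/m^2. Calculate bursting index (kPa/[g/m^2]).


Formula: Bursting Index = Bursting Strength / Fabric GSM
BI = 362 kPa / 203 g/m^2
BI = 1.783 kPa/(g/m^2)

1.783 kPa/(g/m^2)


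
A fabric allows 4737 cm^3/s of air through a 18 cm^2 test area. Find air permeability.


Formula: Air Permeability = Airflow / Test Area
AP = 4737 cm^3/s / 18 cm^2
AP = 263.2 cm^3/s/cm^2

263.2 cm^3/s/cm^2


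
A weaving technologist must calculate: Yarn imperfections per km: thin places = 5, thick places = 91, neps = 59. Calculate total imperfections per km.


Formula: Total = thin places + thick places + neps
Total = 5 + 91 + 59
Total = 155 imperfections/km

155 imperfections/km


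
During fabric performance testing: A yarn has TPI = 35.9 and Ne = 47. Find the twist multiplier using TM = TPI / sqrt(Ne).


Formula: TM = TPI / sqrt(Ne)
Step 1: sqrt(Ne) = sqrt(47) = 6.8557
Step 2: TM = 35.9 / 6.8557 = 5.24

5.24 TM


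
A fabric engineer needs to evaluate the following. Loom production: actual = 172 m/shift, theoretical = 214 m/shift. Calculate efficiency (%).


Formula: Efficiency% = (Actual output / Theoretical output) * 100
Efficiency% = (172 / 214) * 100
Efficiency% = 0.803738 * 100 = 80.3738% ≈ 80.4%

80.4%


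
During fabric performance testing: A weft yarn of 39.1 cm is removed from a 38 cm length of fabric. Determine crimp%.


Formula: Crimp% = ((L_yarn - L_fabric) / L_fabric) * 100
Step 1: Extension = 39.1 - 38 = 1.1 cm
Step 2: Crimp% = (1.1 / 38) * 100
Step 3: Crimp% = 0.028947 * 100 = 2.8947% ≈ 2.9%

2.9%


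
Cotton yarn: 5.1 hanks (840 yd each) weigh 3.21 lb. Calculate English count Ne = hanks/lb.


Formula: Ne = hanks / mass_lb
Substituting: Ne = 5.1 / 3.21
Ne = 1.6

1.6 Ne


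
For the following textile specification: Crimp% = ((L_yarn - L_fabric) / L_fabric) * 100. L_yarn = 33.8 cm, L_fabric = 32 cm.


Formula: Crimp% = ((L_yarn - L_fabric) / L_fabric) * 100
Step 1: Extension = 33.8 - 32 = 1.8 cm
Step 2: Crimp% = (1.8 / 32) * 100
Step 3: Crimp% = 0.05625 * 100 = 5.625% ≈ 5.6%

5.6%


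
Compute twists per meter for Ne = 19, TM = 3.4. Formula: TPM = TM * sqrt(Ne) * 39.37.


Formula: TPM = TM * sqrt(Ne) * 39.37
Step 1: sqrt(Ne) = sqrt(19) = 4.3589
Step 2: TM * sqrt(Ne) = 3.4 * 4.3589 = 14.8203
Step 3: TPM = 14.8203 * 39.37 = 583 twists/m

583 twists/m


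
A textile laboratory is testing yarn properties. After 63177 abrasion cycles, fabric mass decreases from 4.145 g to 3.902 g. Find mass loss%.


Formula: Mass loss% = ((m_before - m_after) / m_before) * 100
Step 1: Mass loss = 4.145 - 3.902 = 0.243 g
Step 2: Ratio = 0.243 / 4.145 = 0.0586248
Step 3: Mass loss% = 0.0586248 * 100 = 5.86248% ≈ 5.86%

5.86%


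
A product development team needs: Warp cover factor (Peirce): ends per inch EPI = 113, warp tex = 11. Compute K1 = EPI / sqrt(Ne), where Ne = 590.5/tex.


Formula: K1 = EPI / sqrt(Ne), with Ne = 590.5 / tex_warp
Step 1: Ne = 590.5 / 11 = 53.682
Step 2: sqrt(Ne) = sqrt(53.682) = 7.3268
Step 3: K1 = 113 / 7.3268 = 15.4

15.4


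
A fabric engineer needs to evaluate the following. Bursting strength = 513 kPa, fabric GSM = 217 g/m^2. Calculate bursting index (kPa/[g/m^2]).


Formula: Bursting Index = Bursting Strength / Fabric GSM
BI = 513 kPa / 217 g/m^2
BI = 2.364 kPa/(g/m^2)

2.364 kPa/(g/m^2)


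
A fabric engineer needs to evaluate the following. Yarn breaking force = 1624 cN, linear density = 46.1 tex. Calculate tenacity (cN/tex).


Formula: Tenacity = Breaking force / Linear density
Tenacity = 1624 cN / 46.1 tex
Tenacity = 35.23 cN/tex

35.23 cN/tex


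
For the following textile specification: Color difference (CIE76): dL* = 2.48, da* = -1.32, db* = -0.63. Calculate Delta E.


Formula: Delta E = sqrt(dL*^2 + da*^2 + db*^2)
Step 1: dL*^2 = 2.48^2 = 6.1504
Step 2: da*^2 = (-1.32)^2 = 1.7424
Step 3: db*^2 = (-0.63)^2 = 0.3969
Step 4: Sum = 6.1504 + 1.7424 + 0.3969 = 8.2897
Step 5: Delta E = sqrt(8.2897) = 2.88

2.88 Delta E


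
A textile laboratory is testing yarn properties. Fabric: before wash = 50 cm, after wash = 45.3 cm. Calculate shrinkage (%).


Formula: Shrinkage% = ((L_before - L_after) / L_before) * 100
Step 1: Shrinkage = 50 - 45.3 = 4.7 cm
Step 2: Shrinkage% = (4.7 / 50) * 100
Step 3: Shrinkage% = 0.094 * 100 = 9.4%

9.4%


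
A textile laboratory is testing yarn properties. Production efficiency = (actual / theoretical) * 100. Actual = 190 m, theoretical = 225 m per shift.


Formula: Efficiency% = (Actual output / Theoretical output) * 100
Efficiency% = (190 / 225) * 100
Efficiency% = 0.844444 * 100 = 84.4444% ≈ 84.4%

84.4%


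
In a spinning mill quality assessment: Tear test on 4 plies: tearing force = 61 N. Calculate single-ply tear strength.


Formula: Per-ply strength = Total force / Number of plies
Per-ply = 61 N / 4
Per-ply = 15.25 N

15.25 N


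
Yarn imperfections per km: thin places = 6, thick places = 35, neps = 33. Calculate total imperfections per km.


Formula: Total = thin places + thick places + neps
Total = 6 + 35 + 33
Total = 74 imperfections/km

74 imperfections/km


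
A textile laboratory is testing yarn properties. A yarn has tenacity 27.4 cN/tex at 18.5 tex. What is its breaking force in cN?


Formula: Breaking force = Tenacity * Linear density
F = 27.4 cN/tex * 18.5 tex
F = 506.90 cN

506.90 cN


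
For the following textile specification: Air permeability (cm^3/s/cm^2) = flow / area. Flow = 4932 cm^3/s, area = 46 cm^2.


Formula: Air Permeability = Airflow / Test Area
AP = 4932 cm^3/s / 46 cm^2
AP = 107.2 cm^3/s/cm^2

107.2 cm^3/s/cm^2


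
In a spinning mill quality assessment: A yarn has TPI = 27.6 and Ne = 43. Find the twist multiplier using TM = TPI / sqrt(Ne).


Formula: TM = TPI / sqrt(Ne)
Step 1: sqrt(Ne) = sqrt(43) = 6.5574
Step 2: TM = 27.6 / 6.5574 = 4.21

4.21 TM


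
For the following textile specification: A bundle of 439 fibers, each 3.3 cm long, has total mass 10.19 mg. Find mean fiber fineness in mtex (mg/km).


Formula: fineness (mtex) = mass (mg) / total length (km) = (mass_mg / total_length_m) * 1000
Step 1: Convert fiber length: 3.3 cm = 0.033 m
Step 2: Total fiber length = 439 * 0.033 = 14.487 m
Step 3: Linear density = 10.19 mg / 14.487 m = 0.7034 mg/m
Step 4: fineness = 0.7034 * 1000 = 703.4 mtex

703.4 mtex


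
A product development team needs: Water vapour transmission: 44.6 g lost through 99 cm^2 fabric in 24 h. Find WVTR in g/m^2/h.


Formula: WVTR = mass_loss / (area * time)
Step 1: Convert area: 99 cm^2 = 0.0099 m^2
Step 2: WVTR = 44.6 g / (0.0099 m^2 * 24 h)
Step 3: WVTR = 44.6 / 0.2376 = 187.7 g/m^2/h

187.7 g/m^2/h


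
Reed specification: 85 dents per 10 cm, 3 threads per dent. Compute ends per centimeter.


Formula: EPC = (dents per 10 cm * ends per dent) / 10
Step 1: Total ends per 10 cm = 85 * 3 = 255
Step 2: EPC = 255 / 10 = 25.5 ends/cm

25.5 ends/cm


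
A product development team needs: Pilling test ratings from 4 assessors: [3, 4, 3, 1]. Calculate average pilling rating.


Formula: Mean = sum / count
Sum = 3 + 4 + 3 + 1 = 11
Mean = 11 / 4 = 2.8

2.8


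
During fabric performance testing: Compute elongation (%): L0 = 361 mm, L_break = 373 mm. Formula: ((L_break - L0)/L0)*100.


Formula: Elongation (%) = ((L_break - L0) / L0) * 100
Step 1: Extension = 373 - 361 = 12 mm
Step 2: Elongation = (12 / 361) * 100
Step 3: Elongation = 0.033241 * 100 = 3.3241% ≈ 3.3%

3.3%


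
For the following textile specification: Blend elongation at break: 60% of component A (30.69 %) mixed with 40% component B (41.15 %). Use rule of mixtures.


Formula: Blend property = (fraction_A * property_A) + (fraction_B * property_B)
Step 1: Contribution A = 60/100 * 30.69 % = 18.414 %
Step 2: Contribution B = 40/100 * 41.15 % = 16.46 %
Step 3: Blend elongation at break = 18.414 + 16.46 = 34.874 %

34.874 %


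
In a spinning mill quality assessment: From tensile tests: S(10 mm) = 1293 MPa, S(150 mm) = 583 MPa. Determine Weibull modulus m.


Formula: m = ln(L1/L2) / ln(S2/S1)
Step 1: ln(L1/L2) = ln(10/150) = -2.70805
Step 2: S2/S1 = 583/1293 = 0.45089
Step 3: ln(S2/S1) = ln(0.45089) = -0.79653
Step 4: m = -2.70805 / -0.79653 = 3.40

3.40 (Weibull m)


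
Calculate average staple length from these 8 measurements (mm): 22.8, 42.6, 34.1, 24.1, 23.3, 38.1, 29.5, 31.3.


Formula: Mean = sum of lengths / count
Sum = 22.8 + 42.6 + 34.1 + 24.1 + 23.3 + 38.1 + 29.5 + 31.3
Sum = 245.8 mm
Mean = 245.8 / 8 = 30.73 mm

30.73 mm


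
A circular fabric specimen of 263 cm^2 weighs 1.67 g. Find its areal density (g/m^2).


Formula: GSM = mass_g / area_m2
Step 1: Convert area: 263 cm^2 = 263 / 10000 = 0.0263 m^2
Step 2: GSM = 1.67 g / 0.0263 m^2 = 63.5 g/m^2

63.5 g/m^2


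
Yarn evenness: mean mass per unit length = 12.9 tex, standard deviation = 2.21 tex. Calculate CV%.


Formula: CV% = (standard deviation / mean) * 100
Step 1: Ratio = 2.21 / 12.9 = 0.171318
Step 2: CV% = 0.171318 * 100 = 17.1318% ≈ 17.1%

17.1%


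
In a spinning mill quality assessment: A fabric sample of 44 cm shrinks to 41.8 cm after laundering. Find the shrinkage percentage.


Formula: Shrinkage% = ((L_before - L_after) / L_before) * 100
Step 1: Shrinkage = 44 - 41.8 = 2.2 cm
Step 2: Shrinkage% = (2.2 / 44) * 100
Step 3: Shrinkage% = 0.05 * 100 = 5.0%

5.0%


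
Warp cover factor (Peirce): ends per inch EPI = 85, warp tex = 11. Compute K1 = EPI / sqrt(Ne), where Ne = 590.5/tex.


Formula: K1 = EPI / sqrt(Ne), with Ne = 590.5 / tex_warp
Step 1: Ne = 590.5 / 11 = 53.682
Step 2: sqrt(Ne) = sqrt(53.682) = 7.3268
Step 3: K1 = 85 / 7.3268 = 11.6

11.6


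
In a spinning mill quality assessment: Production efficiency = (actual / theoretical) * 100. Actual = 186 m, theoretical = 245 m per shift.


Formula: Efficiency% = (Actual output / Theoretical output) * 100
Efficiency% = (186 / 245) * 100
Efficiency% = 0.759184 * 100 = 75.9184% ≈ 75.9%

75.9%


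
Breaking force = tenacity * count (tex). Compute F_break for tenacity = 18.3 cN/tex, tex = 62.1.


Formula: Breaking force = Tenacity * Linear density
F = 18.3 cN/tex * 62.1 tex
F = 1136.43 cN

1136.43 cN


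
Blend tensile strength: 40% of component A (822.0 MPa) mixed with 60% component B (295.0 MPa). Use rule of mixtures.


Formula: Blend property = (fraction_A * property_A) + (fraction_B * property_B)
Step 1: Contribution A = 40/100 * 822.0 MPa = 328.8 MPa
Step 2: Contribution B = 60/100 * 295.0 MPa = 177.0 MPa
Step 3: Blend tensile strength = 328.8 + 177.0 = 505.8 MPa

505.8 MPa


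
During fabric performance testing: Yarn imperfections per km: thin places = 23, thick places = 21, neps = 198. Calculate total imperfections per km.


Formula: Total = thin places + thick places + neps
Total = 23 + 21 + 198
Total = 242 imperfections/km

242 imperfections/km


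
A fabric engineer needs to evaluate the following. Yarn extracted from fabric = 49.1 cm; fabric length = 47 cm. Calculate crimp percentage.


Formula: Crimp% = ((L_yarn - L_fabric) / L_fabric) * 100
Step 1: Extension = 49.1 - 47 = 2.1 cm
Step 2: Crimp% = (2.1 / 47) * 100
Step 3: Crimp% = 0.044681 * 100 = 4.4681% ≈ 4.5%

4.5%


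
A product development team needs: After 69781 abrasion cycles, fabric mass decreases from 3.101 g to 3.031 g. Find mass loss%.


Formula: Mass loss% = ((m_before - m_after) / m_before) * 100
Step 1: Mass loss = 3.101 - 3.031 = 0.07 g
Step 2: Ratio = 0.07 / 3.101 = 0.0225734
Step 3: Mass loss% = 0.0225734 * 100 = 2.25734% ≈ 2.26%

2.26%


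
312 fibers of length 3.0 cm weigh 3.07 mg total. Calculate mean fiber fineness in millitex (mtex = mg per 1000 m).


Formula: fineness (mtex) = mass (mg) / total length (km) = (mass_mg / total_length_m) * 1000
Step 1: Convert fiber length: 3.0 cm = 0.03 m
Step 2: Total fiber length = 312 * 0.03 = 9.36 m
Step 3: Linear density = 3.07 mg / 9.36 m = 0.3280 mg/m
Step 4: fineness = 0.3280 * 1000 = 328.0 mtex

328.0 mtex


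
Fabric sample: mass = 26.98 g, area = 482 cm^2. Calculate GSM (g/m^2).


Formula: GSM = mass_g / area_m2
Step 1: Convert area: 482 cm^2 = 482 / 10000 = 0.0482 m^2
Step 2: GSM = 26.98 g / 0.0482 m^2 = 559.8 g/m^2

559.8 g/m^2
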